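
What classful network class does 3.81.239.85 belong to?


First octet: 3
Binary: 00000011
0xxxxxxx -> Class A (1-126)
Class A, default mask 255.0.0.0 (/8)


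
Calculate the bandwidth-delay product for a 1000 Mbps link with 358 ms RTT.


BDP = bandwidth * RTT
= 1000 Mbps * 358 ms
= 1000 * 1e6 * 358 / 1000 bits
= 358000000 bits
= 44750000 bytes
= 43701.1719 KB
BDP = 358000000 bits (44750000 bytes)


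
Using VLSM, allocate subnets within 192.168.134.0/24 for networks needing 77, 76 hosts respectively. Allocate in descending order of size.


77 hosts -> /25 (126 usable): 192.168.134.0/25
76 hosts -> /25 (126 usable): 192.168.134.128/25
Allocation: 192.168.134.0/25 (77 hosts, 126 usable); 192.168.134.128/25 (76 hosts, 126 usable)


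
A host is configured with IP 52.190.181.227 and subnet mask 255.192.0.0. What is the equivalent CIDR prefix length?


Binary: 11111111.11000000.00000000.00000000
Count leading 1s
Prefix: /10


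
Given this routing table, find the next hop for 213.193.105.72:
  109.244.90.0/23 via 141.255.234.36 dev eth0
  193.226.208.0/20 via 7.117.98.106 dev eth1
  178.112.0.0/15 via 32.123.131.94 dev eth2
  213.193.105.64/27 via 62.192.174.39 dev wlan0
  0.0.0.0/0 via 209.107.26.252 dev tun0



Longest prefix match for 213.193.105.72:
  /23 109.244.90.0: no
  /20 193.226.208.0: no
  /15 178.112.0.0: no
  /27 213.193.105.64: MATCH
  /0 0.0.0.0: MATCH
Selected: next-hop 62.192.174.39 via wlan0 (matched /27)


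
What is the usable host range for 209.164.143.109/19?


Network: 209.164.128.0
Broadcast: 209.164.159.255
First usable = network + 1
Last usable = broadcast - 1
Range: 209.164.128.1 to 209.164.159.254


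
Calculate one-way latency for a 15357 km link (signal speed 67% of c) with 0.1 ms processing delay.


Speed = 0.67 * 3e5 km/s = 201000 km/s
Propagation delay = 15357 / 201000 = 0.0764 s = 76.403 ms
Processing delay = 0.1 ms
Total one-way latency = 76.503 ms


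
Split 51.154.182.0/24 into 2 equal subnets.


New prefix = 24 + 1 = 25
Each subnet has 128 addresses
  51.154.182.0/25
  51.154.182.128/25
Subnets: 51.154.182.0/25, 51.154.182.128/25


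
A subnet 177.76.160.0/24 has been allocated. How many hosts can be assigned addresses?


Host bits = 32 - 24 = 8
Total addresses = 2^8 = 256
Usable = total - 2 (network and broadcast)
Usable hosts: 254


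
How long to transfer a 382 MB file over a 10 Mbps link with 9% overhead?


Effective throughput = 10 * (1 - 9/100) = 9.1 Mbps
File size in Mb = 382 * 8 = 3056 Mb
Time = 3056 / 9.1
Time = 335.8242 seconds


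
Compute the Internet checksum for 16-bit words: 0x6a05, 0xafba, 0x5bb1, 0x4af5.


Sum all words (with carry folding):
+ 0x6a05 = 0x6a05
+ 0xafba = 0x19c0
+ 0x5bb1 = 0x7571
+ 0x4af5 = 0xc066
One's complement: ~0xc066
Checksum = 0x3f99


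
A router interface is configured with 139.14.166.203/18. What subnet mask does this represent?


/18 means 18 network bits, 14 host bits
Binary: 11111111111111111100000000000000
Mask: 255.255.192.0


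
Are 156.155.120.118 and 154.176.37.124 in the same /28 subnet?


Mask: 255.255.255.240
156.155.120.118 AND mask = 156.155.120.112
154.176.37.124 AND mask = 154.176.37.112
No, different subnets (156.155.120.112 vs 154.176.37.112)


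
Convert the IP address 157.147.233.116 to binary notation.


157 = 10011101
147 = 10010011
233 = 11101001
116 = 01110100
Binary: 10011101.10010011.11101001.01110100


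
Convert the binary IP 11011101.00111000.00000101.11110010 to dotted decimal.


11011101 = 221
00111000 = 56
00000101 = 5
11110010 = 242
IP: 221.56.5.242


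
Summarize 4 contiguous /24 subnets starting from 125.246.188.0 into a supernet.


Original prefix: /24
Number of subnets: 4 = 2^2
New prefix = 24 - 2 = 22
Supernet: 125.246.188.0/22


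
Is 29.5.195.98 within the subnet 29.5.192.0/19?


Subnet network: 29.5.192.0
Test IP AND mask: 29.5.192.0
Yes, 29.5.195.98 is in 29.5.192.0/19


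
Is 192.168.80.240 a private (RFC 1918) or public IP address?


RFC 1918 private ranges:
  10.0.0.0/8 (10.0.0.0 - 10.255.255.255)
  172.16.0.0/12 (172.16.0.0 - 172.31.255.255)
  192.168.0.0/16 (192.168.0.0 - 192.168.255.255)
Private (in 192.168.0.0/16)


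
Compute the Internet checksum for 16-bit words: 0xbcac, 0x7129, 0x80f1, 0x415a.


Sum all words (with carry folding):
+ 0xbcac = 0xbcac
+ 0x7129 = 0x2dd6
+ 0x80f1 = 0xaec7
+ 0x415a = 0xf021
One's complement: ~0xf021
Checksum = 0x0fde


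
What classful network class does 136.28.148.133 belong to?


First octet: 136
Binary: 10001000
10xxxxxx -> Class B (128-191)
Class B, default mask 255.255.0.0 (/16)


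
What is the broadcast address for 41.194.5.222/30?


Network: 41.194.5.220/30
Host bits = 2
Set all host bits to 1:
Broadcast: 41.194.5.223


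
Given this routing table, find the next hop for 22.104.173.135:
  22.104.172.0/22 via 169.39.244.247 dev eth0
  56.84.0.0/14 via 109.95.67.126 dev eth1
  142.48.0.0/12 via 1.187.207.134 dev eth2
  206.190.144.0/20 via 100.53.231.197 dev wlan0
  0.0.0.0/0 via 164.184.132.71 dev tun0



Longest prefix match for 22.104.173.135:
  /22 22.104.172.0: MATCH
  /14 56.84.0.0: no
  /12 142.48.0.0: no
  /20 206.190.144.0: no
  /0 0.0.0.0: MATCH
Selected: next-hop 169.39.244.247 via eth0 (matched /22)


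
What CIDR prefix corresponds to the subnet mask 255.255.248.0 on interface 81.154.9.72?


Binary: 11111111.11111111.11111000.00000000
Count leading 1s
Prefix: /21


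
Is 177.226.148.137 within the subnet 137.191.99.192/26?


Subnet network: 137.191.99.192
Test IP AND mask: 177.226.148.128
No, 177.226.148.137 is not in 137.191.99.192/26


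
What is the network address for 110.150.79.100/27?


IP:   01101110.10010110.01001111.01100100
Mask: 11111111.11111111.11111111.11100000
AND operation:
Net:  01101110.10010110.01001111.01100000
Network: 110.150.79.96/27


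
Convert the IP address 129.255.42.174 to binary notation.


129 = 10000001
255 = 11111111
42 = 00101010
174 = 10101110
Binary: 10000001.11111111.00101010.10101110


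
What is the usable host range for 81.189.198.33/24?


Network: 81.189.198.0
Broadcast: 81.189.198.255
First usable = network + 1
Last usable = broadcast - 1
Range: 81.189.198.1 to 81.189.198.254


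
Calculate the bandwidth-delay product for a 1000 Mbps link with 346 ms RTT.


BDP = bandwidth * RTT
= 1000 Mbps * 346 ms
= 1000 * 1e6 * 346 / 1000 bits
= 346000000 bits
= 43250000 bytes
= 42236.3281 KB
BDP = 346000000 bits (43250000 bytes)


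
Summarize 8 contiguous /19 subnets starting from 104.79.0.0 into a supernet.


Original prefix: /19
Number of subnets: 8 = 2^3
New prefix = 19 - 3 = 16
Supernet: 104.79.0.0/16


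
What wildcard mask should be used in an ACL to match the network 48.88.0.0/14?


Subnet mask: 255.252.0.0
Wildcard = 255.255.255.255 - subnet mask
255 - 255 = 0
255 - 252 = 3
255 - 0 = 255
255 - 0 = 255
Wildcard: 0.3.255.255


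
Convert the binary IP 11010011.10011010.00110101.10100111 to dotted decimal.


11010011 = 211
10011010 = 154
00110101 = 53
10100111 = 167
IP: 211.154.53.167


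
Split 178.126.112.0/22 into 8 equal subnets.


New prefix = 22 + 3 = 25
Each subnet has 128 addresses
  178.126.112.0/25
  178.126.112.128/25
  178.126.113.0/25
  178.126.113.128/25
  178.126.114.0/25
  178.126.114.128/25
  178.126.115.0/25
  178.126.115.128/25
Subnets: 178.126.112.0/25, 178.126.112.128/25, 178.126.113.0/25, 178.126.113.128/25, 178.126.114.0/25, 178.126.114.128/25, 178.126.115.0/25, 178.126.115.128/25


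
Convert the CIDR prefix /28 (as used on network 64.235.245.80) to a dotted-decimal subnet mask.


/28 means 28 network bits, 4 host bits
Binary: 11111111111111111111111111110000
Mask: 255.255.255.240


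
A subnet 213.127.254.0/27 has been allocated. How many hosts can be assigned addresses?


Host bits = 32 - 27 = 5
Total addresses = 2^5 = 32
Usable = total - 2 (network and broadcast)
Usable hosts: 30


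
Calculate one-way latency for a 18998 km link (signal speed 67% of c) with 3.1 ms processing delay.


Speed = 0.67 * 3e5 km/s = 201000 km/s
Propagation delay = 18998 / 201000 = 0.0945 s = 94.5174 ms
Processing delay = 3.1 ms
Total one-way latency = 97.6174 ms


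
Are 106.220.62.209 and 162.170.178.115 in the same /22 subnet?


Mask: 255.255.252.0
106.220.62.209 AND mask = 106.220.60.0
162.170.178.115 AND mask = 162.170.176.0
No, different subnets (106.220.60.0 vs 162.170.176.0)


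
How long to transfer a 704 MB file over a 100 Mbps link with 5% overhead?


Effective throughput = 100 * (1 - 5/100) = 95 Mbps
File size in Mb = 704 * 8 = 5632 Mb
Time = 5632 / 95
Time = 59.2842 seconds


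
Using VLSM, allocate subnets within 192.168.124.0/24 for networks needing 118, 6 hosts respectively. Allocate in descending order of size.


118 hosts -> /25 (126 usable): 192.168.124.0/25
6 hosts -> /29 (6 usable): 192.168.124.128/29
Allocation: 192.168.124.0/25 (118 hosts, 126 usable); 192.168.124.128/29 (6 hosts, 6 usable)


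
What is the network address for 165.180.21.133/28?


IP:   10100101.10110100.00010101.10000101
Mask: 11111111.11111111.11111111.11110000
AND operation:
Net:  10100101.10110100.00010101.10000000
Network: 165.180.21.128/28


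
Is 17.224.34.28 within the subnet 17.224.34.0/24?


Subnet network: 17.224.34.0
Test IP AND mask: 17.224.34.0
Yes, 17.224.34.28 is in 17.224.34.0/24


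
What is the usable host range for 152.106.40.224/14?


Network: 152.104.0.0
Broadcast: 152.107.255.255
First usable = network + 1
Last usable = broadcast - 1
Range: 152.104.0.1 to 152.107.255.254


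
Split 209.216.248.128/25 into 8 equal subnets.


New prefix = 25 + 3 = 28
Each subnet has 16 addresses
  209.216.248.128/28
  209.216.248.144/28
  209.216.248.160/28
  209.216.248.176/28
  209.216.248.192/28
  209.216.248.208/28
  209.216.248.224/28
  209.216.248.240/28
Subnets: 209.216.248.128/28, 209.216.248.144/28, 209.216.248.160/28, 209.216.248.176/28, 209.216.248.192/28, 209.216.248.208/28, 209.216.248.224/28, 209.216.248.240/28


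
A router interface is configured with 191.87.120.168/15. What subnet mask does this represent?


/15 means 15 network bits, 17 host bits
Binary: 11111111111111100000000000000000
Mask: 255.254.0.0


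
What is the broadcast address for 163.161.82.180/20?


Network: 163.161.80.0/20
Host bits = 12
Set all host bits to 1:
Broadcast: 163.161.95.255


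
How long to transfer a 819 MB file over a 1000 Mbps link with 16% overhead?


Effective throughput = 1000 * (1 - 16/100) = 840 Mbps
File size in Mb = 819 * 8 = 6552 Mb
Time = 6552 / 840
Time = 7.8 seconds


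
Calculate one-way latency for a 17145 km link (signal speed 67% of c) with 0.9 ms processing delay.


Speed = 0.67 * 3e5 km/s = 201000 km/s
Propagation delay = 17145 / 201000 = 0.0853 s = 85.2985 ms
Processing delay = 0.9 ms
Total one-way latency = 86.1985 ms


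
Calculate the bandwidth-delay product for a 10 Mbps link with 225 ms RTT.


BDP = bandwidth * RTT
= 10 Mbps * 225 ms
= 10 * 1e6 * 225 / 1000 bits
= 2250000 bits
= 281250 bytes
= 274.6582 KB
BDP = 2250000 bits (281250 bytes)


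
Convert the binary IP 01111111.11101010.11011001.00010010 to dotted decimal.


01111111 = 127
11101010 = 234
11011001 = 217
00010010 = 18
IP: 127.234.217.18


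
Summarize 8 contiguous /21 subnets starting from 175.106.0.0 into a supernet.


Original prefix: /21
Number of subnets: 8 = 2^3
New prefix = 21 - 3 = 18
Supernet: 175.106.0.0/18


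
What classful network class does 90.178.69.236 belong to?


First octet: 90
Binary: 01011010
0xxxxxxx -> Class A (1-126)
Class A, default mask 255.0.0.0 (/8)


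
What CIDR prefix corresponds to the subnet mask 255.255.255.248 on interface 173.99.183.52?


Binary: 11111111.11111111.11111111.11111000
Count leading 1s
Prefix: /29


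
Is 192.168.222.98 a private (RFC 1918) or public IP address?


RFC 1918 private ranges:
  10.0.0.0/8 (10.0.0.0 - 10.255.255.255)
  172.16.0.0/12 (172.16.0.0 - 172.31.255.255)
  192.168.0.0/16 (192.168.0.0 - 192.168.255.255)
Private (in 192.168.0.0/16)


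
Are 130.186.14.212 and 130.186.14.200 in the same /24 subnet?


Mask: 255.255.255.0
130.186.14.212 AND mask = 130.186.14.0
130.186.14.200 AND mask = 130.186.14.0
Yes, same subnet (130.186.14.0)


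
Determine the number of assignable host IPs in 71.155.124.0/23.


Host bits = 32 - 23 = 9
Total addresses = 2^9 = 512
Usable = total - 2 (network and broadcast)
Usable hosts: 510


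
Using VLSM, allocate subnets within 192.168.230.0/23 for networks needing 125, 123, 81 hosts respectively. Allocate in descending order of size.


125 hosts -> /25 (126 usable): 192.168.230.0/25
123 hosts -> /25 (126 usable): 192.168.230.128/25
81 hosts -> /25 (126 usable): 192.168.231.0/25
Allocation: 192.168.230.0/25 (125 hosts, 126 usable); 192.168.230.128/25 (123 hosts, 126 usable); 192.168.231.0/25 (81 hosts, 126 usable)


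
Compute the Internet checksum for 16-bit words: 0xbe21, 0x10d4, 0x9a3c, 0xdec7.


Sum all words (with carry folding):
+ 0xbe21 = 0xbe21
+ 0x10d4 = 0xcef5
+ 0x9a3c = 0x6932
+ 0xdec7 = 0x47fa
One's complement: ~0x47fa
Checksum = 0xb805


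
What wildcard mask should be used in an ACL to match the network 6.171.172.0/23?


Subnet mask: 255.255.254.0
Wildcard = 255.255.255.255 - subnet mask
255 - 255 = 0
255 - 255 = 0
255 - 254 = 1
255 - 0 = 255
Wildcard: 0.0.1.255


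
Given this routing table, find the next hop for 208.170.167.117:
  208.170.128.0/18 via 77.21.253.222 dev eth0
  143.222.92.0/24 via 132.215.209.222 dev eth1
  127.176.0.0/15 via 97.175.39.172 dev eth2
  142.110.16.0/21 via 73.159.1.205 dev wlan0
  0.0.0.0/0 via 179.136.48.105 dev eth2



Longest prefix match for 208.170.167.117:
  /18 208.170.128.0: MATCH
  /24 143.222.92.0: no
  /15 127.176.0.0: no
  /21 142.110.16.0: no
  /0 0.0.0.0: MATCH
Selected: next-hop 77.21.253.222 via eth0 (matched /18)


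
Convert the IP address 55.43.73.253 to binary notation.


55 = 00110111
43 = 00101011
73 = 01001001
253 = 11111101
Binary: 00110111.00101011.01001001.11111101


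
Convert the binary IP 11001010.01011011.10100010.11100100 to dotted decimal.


11001010 = 202
01011011 = 91
10100010 = 162
11100100 = 228
IP: 202.91.162.228


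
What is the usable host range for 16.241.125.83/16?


Network: 16.241.0.0
Broadcast: 16.241.255.255
First usable = network + 1
Last usable = broadcast - 1
Range: 16.241.0.1 to 16.241.255.254


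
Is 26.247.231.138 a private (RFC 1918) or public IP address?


RFC 1918 private ranges:
  10.0.0.0/8 (10.0.0.0 - 10.255.255.255)
  172.16.0.0/12 (172.16.0.0 - 172.31.255.255)
  192.168.0.0/16 (192.168.0.0 - 192.168.255.255)
Public (not in any RFC 1918 range)


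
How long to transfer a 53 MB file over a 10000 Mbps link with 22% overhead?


Effective throughput = 10000 * (1 - 22/100) = 7800 Mbps
File size in Mb = 53 * 8 = 424 Mb
Time = 424 / 7800
Time = 0.0544 seconds


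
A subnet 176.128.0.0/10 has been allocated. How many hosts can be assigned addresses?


Host bits = 32 - 10 = 22
Total addresses = 2^22 = 4194304
Usable = total - 2 (network and broadcast)
Usable hosts: 4194302


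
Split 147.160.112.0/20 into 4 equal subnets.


New prefix = 20 + 2 = 22
Each subnet has 1024 addresses
  147.160.112.0/22
  147.160.116.0/22
  147.160.120.0/22
  147.160.124.0/22
Subnets: 147.160.112.0/22, 147.160.116.0/22, 147.160.120.0/22, 147.160.124.0/22


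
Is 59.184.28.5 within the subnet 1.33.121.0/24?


Subnet network: 1.33.121.0
Test IP AND mask: 59.184.28.0
No, 59.184.28.5 is not in 1.33.121.0/24


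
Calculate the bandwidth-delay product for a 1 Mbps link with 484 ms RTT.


BDP = bandwidth * RTT
= 1 Mbps * 484 ms
= 1 * 1e6 * 484 / 1000 bits
= 484000 bits
= 60500 bytes
= 59.082 KB
BDP = 484000 bits (60500 bytes)


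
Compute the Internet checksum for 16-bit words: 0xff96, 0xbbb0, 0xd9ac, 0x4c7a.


Sum all words (with carry folding):
+ 0xff96 = 0xff96
+ 0xbbb0 = 0xbb47
+ 0xd9ac = 0x94f4
+ 0x4c7a = 0xe16e
One's complement: ~0xe16e
Checksum = 0x1e91


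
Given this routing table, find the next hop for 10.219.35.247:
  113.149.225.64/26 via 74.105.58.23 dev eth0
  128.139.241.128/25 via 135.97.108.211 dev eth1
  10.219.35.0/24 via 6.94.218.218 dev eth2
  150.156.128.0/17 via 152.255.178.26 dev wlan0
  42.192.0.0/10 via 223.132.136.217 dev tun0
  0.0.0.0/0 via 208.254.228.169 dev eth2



Longest prefix match for 10.219.35.247:
  /26 113.149.225.64: no
  /25 128.139.241.128: no
  /24 10.219.35.0: MATCH
  /17 150.156.128.0: no
  /10 42.192.0.0: no
  /0 0.0.0.0: MATCH
Selected: next-hop 6.94.218.218 via eth2 (matched /24)


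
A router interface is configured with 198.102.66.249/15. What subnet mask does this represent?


/15 means 15 network bits, 17 host bits
Binary: 11111111111111100000000000000000
Mask: 255.254.0.0


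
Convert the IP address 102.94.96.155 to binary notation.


102 = 01100110
94 = 01011110
96 = 01100000
155 = 10011011
Binary: 01100110.01011110.01100000.10011011


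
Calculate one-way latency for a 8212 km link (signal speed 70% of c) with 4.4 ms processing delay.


Speed = 0.7 * 3e5 km/s = 210000 km/s
Propagation delay = 8212 / 210000 = 0.0391 s = 39.1048 ms
Processing delay = 4.4 ms
Total one-way latency = 43.5048 ms


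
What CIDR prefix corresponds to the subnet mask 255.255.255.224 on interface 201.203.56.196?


Binary: 11111111.11111111.11111111.11100000
Count leading 1s
Prefix: /27


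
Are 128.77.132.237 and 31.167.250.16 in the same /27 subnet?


Mask: 255.255.255.224
128.77.132.237 AND mask = 128.77.132.224
31.167.250.16 AND mask = 31.167.250.0
No, different subnets (128.77.132.224 vs 31.167.250.0)


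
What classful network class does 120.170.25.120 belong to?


First octet: 120
Binary: 01111000
0xxxxxxx -> Class A (1-126)
Class A, default mask 255.0.0.0 (/8)


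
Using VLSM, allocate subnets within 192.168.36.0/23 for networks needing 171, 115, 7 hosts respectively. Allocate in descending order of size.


171 hosts -> /24 (254 usable): 192.168.36.0/24
115 hosts -> /25 (126 usable): 192.168.37.0/25
7 hosts -> /28 (14 usable): 192.168.37.128/28
Allocation: 192.168.36.0/24 (171 hosts, 254 usable); 192.168.37.0/25 (115 hosts, 126 usable); 192.168.37.128/28 (7 hosts, 14 usable)


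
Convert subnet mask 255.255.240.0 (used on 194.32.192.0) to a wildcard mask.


Subnet mask: 255.255.240.0
Wildcard = 255.255.255.255 - subnet mask
255 - 255 = 0
255 - 255 = 0
255 - 240 = 15
255 - 0 = 255
Wildcard: 0.0.15.255


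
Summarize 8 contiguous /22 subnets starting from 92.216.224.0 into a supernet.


Original prefix: /22
Number of subnets: 8 = 2^3
New prefix = 22 - 3 = 19
Supernet: 92.216.224.0/19


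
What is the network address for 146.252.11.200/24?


IP:   10010010.11111100.00001011.11001000
Mask: 11111111.11111111.11111111.00000000
AND operation:
Net:  10010010.11111100.00001011.00000000
Network: 146.252.11.0/24


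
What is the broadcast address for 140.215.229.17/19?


Network: 140.215.224.0/19
Host bits = 13
Set all host bits to 1:
Broadcast: 140.215.255.255


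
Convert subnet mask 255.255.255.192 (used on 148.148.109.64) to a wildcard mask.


Subnet mask: 255.255.255.192
Wildcard = 255.255.255.255 - subnet mask
255 - 255 = 0
255 - 255 = 0
255 - 255 = 0
255 - 192 = 63
Wildcard: 0.0.0.63


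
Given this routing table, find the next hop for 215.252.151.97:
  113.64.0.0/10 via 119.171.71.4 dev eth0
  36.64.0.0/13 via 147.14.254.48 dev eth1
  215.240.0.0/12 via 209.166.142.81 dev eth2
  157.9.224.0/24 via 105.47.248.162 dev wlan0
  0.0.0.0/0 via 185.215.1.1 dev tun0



Longest prefix match for 215.252.151.97:
  /10 113.64.0.0: no
  /13 36.64.0.0: no
  /12 215.240.0.0: MATCH
  /24 157.9.224.0: no
  /0 0.0.0.0: MATCH
Selected: next-hop 209.166.142.81 via eth2 (matched /12)


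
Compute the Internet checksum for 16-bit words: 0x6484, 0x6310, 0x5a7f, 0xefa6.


Sum all words (with carry folding):
+ 0x6484 = 0x6484
+ 0x6310 = 0xc794
+ 0x5a7f = 0x2214
+ 0xefa6 = 0x11bb
One's complement: ~0x11bb
Checksum = 0xee44


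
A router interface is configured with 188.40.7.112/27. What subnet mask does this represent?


/27 means 27 network bits, 5 host bits
Binary: 11111111111111111111111111100000
Mask: 255.255.255.224


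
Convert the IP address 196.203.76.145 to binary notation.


196 = 11000100
203 = 11001011
76 = 01001100
145 = 10010001
Binary: 11000100.11001011.01001100.10010001


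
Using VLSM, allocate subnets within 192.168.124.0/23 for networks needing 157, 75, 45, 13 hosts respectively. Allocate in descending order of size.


157 hosts -> /24 (254 usable): 192.168.124.0/24
75 hosts -> /25 (126 usable): 192.168.125.0/25
45 hosts -> /26 (62 usable): 192.168.125.128/26
13 hosts -> /28 (14 usable): 192.168.125.192/28
Allocation: 192.168.124.0/24 (157 hosts, 254 usable); 192.168.125.0/25 (75 hosts, 126 usable); 192.168.125.128/26 (45 hosts, 62 usable); 192.168.125.192/28 (13 hosts, 14 usable)


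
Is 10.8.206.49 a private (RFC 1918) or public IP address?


RFC 1918 private ranges:
  10.0.0.0/8 (10.0.0.0 - 10.255.255.255)
  172.16.0.0/12 (172.16.0.0 - 172.31.255.255)
  192.168.0.0/16 (192.168.0.0 - 192.168.255.255)
Private (in 10.0.0.0/8)


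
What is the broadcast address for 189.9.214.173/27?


Network: 189.9.214.160/27
Host bits = 5
Set all host bits to 1:
Broadcast: 189.9.214.191


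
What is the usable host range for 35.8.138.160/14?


Network: 35.8.0.0
Broadcast: 35.11.255.255
First usable = network + 1
Last usable = broadcast - 1
Range: 35.8.0.1 to 35.11.255.254


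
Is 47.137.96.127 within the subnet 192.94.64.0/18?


Subnet network: 192.94.64.0
Test IP AND mask: 47.137.64.0
No, 47.137.96.127 is not in 192.94.64.0/18


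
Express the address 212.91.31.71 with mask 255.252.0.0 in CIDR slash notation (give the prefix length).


Binary: 11111111.11111100.00000000.00000000
Count leading 1s
Prefix: /14


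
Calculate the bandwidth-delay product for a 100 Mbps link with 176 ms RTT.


BDP = bandwidth * RTT
= 100 Mbps * 176 ms
= 100 * 1e6 * 176 / 1000 bits
= 17600000 bits
= 2200000 bytes
= 2148.4375 KB
BDP = 17600000 bits (2200000 bytes)


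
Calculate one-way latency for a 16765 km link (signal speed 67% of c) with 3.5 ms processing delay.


Speed = 0.67 * 3e5 km/s = 201000 km/s
Propagation delay = 16765 / 201000 = 0.0834 s = 83.408 ms
Processing delay = 3.5 ms
Total one-way latency = 86.908 ms


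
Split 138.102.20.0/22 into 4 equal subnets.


New prefix = 22 + 2 = 24
Each subnet has 256 addresses
  138.102.20.0/24
  138.102.21.0/24
  138.102.22.0/24
  138.102.23.0/24
Subnets: 138.102.20.0/24, 138.102.21.0/24, 138.102.22.0/24, 138.102.23.0/24


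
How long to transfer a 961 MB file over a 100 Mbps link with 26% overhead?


Effective throughput = 100 * (1 - 26/100) = 74 Mbps
File size in Mb = 961 * 8 = 7688 Mb
Time = 7688 / 74
Time = 103.8919 seconds


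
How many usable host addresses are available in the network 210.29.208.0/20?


Host bits = 32 - 20 = 12
Total addresses = 2^12 = 4096
Usable = total - 2 (network and broadcast)
Usable hosts: 4094


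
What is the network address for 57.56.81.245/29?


IP:   00111001.00111000.01010001.11110101
Mask: 11111111.11111111.11111111.11111000
AND operation:
Net:  00111001.00111000.01010001.11110000
Network: 57.56.81.240/29


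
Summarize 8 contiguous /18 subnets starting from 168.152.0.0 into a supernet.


Original prefix: /18
Number of subnets: 8 = 2^3
New prefix = 18 - 3 = 15
Supernet: 168.152.0.0/15


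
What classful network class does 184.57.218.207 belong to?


First octet: 184
Binary: 10111000
10xxxxxx -> Class B (128-191)
Class B, default mask 255.255.0.0 (/16)


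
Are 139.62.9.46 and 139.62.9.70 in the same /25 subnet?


Mask: 255.255.255.128
139.62.9.46 AND mask = 139.62.9.0
139.62.9.70 AND mask = 139.62.9.0
Yes, same subnet (139.62.9.0)


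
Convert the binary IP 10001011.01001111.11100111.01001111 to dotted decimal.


10001011 = 139
01001111 = 79
11100111 = 231
01001111 = 79
IP: 139.79.231.79


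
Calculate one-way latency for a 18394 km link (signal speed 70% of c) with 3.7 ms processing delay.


Speed = 0.7 * 3e5 km/s = 210000 km/s
Propagation delay = 18394 / 210000 = 0.0876 s = 87.5905 ms
Processing delay = 3.7 ms
Total one-way latency = 91.2905 ms


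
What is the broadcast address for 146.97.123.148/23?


Network: 146.97.122.0/23
Host bits = 9
Set all host bits to 1:
Broadcast: 146.97.123.255


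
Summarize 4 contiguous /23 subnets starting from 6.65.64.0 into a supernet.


Original prefix: /23
Number of subnets: 4 = 2^2
New prefix = 23 - 2 = 21
Supernet: 6.65.64.0/21


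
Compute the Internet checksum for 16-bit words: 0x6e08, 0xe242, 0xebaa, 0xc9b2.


Sum all words (with carry folding):
+ 0x6e08 = 0x6e08
+ 0xe242 = 0x504b
+ 0xebaa = 0x3bf6
+ 0xc9b2 = 0x05a9
One's complement: ~0x05a9
Checksum = 0xfa56


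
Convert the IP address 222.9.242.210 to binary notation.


222 = 11011110
9 = 00001001
242 = 11110010
210 = 11010010
Binary: 11011110.00001001.11110010.11010010


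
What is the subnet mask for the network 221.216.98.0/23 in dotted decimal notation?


/23 means 23 network bits, 9 host bits
Binary: 11111111111111111111111000000000
Mask: 255.255.254.0


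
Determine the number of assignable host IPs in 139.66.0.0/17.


Host bits = 32 - 17 = 15
Total addresses = 2^15 = 32768
Usable = total - 2 (network and broadcast)
Usable hosts: 32766


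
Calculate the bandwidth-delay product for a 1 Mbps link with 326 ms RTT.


BDP = bandwidth * RTT
= 1 Mbps * 326 ms
= 1 * 1e6 * 326 / 1000 bits
= 326000 bits
= 40750 bytes
= 39.7949 KB
BDP = 326000 bits (40750 bytes)


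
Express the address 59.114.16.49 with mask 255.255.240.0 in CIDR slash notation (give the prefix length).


Binary: 11111111.11111111.11110000.00000000
Count leading 1s
Prefix: /20


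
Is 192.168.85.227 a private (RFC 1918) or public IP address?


RFC 1918 private ranges:
  10.0.0.0/8 (10.0.0.0 - 10.255.255.255)
  172.16.0.0/12 (172.16.0.0 - 172.31.255.255)
  192.168.0.0/16 (192.168.0.0 - 192.168.255.255)
Private (in 192.168.0.0/16)


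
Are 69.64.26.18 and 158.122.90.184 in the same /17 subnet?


Mask: 255.255.128.0
69.64.26.18 AND mask = 69.64.0.0
158.122.90.184 AND mask = 158.122.0.0
No, different subnets (69.64.0.0 vs 158.122.0.0)


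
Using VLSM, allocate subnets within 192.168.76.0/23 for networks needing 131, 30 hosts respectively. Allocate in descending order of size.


131 hosts -> /24 (254 usable): 192.168.76.0/24
30 hosts -> /27 (30 usable): 192.168.77.0/27
Allocation: 192.168.76.0/24 (131 hosts, 254 usable); 192.168.77.0/27 (30 hosts, 30 usable)


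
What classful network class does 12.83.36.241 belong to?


First octet: 12
Binary: 00001100
0xxxxxxx -> Class A (1-126)
Class A, default mask 255.0.0.0 (/8)


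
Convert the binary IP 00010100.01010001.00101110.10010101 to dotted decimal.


00010100 = 20
01010001 = 81
00101110 = 46
10010101 = 149
IP: 20.81.46.149


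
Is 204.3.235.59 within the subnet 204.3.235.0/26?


Subnet network: 204.3.235.0
Test IP AND mask: 204.3.235.0
Yes, 204.3.235.59 is in 204.3.235.0/26


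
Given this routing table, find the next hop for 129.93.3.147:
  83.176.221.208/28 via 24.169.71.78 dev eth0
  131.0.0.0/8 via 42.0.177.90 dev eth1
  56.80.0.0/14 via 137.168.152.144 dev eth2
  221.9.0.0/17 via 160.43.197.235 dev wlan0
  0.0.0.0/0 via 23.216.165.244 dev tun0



Longest prefix match for 129.93.3.147:
  /28 83.176.221.208: no
  /8 131.0.0.0: no
  /14 56.80.0.0: no
  /17 221.9.0.0: no
  /0 0.0.0.0: MATCH
Selected: next-hop 23.216.165.244 via tun0 (matched /0)


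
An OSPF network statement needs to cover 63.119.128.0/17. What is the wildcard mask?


Subnet mask: 255.255.128.0
Wildcard = 255.255.255.255 - subnet mask
255 - 255 = 0
255 - 255 = 0
255 - 128 = 127
255 - 0 = 255
Wildcard: 0.0.127.255


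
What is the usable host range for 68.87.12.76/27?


Network: 68.87.12.64
Broadcast: 68.87.12.95
First usable = network + 1
Last usable = broadcast - 1
Range: 68.87.12.65 to 68.87.12.94


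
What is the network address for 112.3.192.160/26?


IP:   01110000.00000011.11000000.10100000
Mask: 11111111.11111111.11111111.11000000
AND operation:
Net:  01110000.00000011.11000000.10000000
Network: 112.3.192.128/26


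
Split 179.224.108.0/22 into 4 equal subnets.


New prefix = 22 + 2 = 24
Each subnet has 256 addresses
  179.224.108.0/24
  179.224.109.0/24
  179.224.110.0/24
  179.224.111.0/24
Subnets: 179.224.108.0/24, 179.224.109.0/24, 179.224.110.0/24, 179.224.111.0/24


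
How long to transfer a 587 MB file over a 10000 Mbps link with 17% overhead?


Effective throughput = 10000 * (1 - 17/100) = 8300 Mbps
File size in Mb = 587 * 8 = 4696 Mb
Time = 4696 / 8300
Time = 0.5658 seconds


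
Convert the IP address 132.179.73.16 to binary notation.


132 = 10000100
179 = 10110011
73 = 01001001
16 = 00010000
Binary: 10000100.10110011.01001001.00010000


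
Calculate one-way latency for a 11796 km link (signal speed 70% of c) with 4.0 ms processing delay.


Speed = 0.7 * 3e5 km/s = 210000 km/s
Propagation delay = 11796 / 210000 = 0.0562 s = 56.1714 ms
Processing delay = 4.0 ms
Total one-way latency = 60.1714 ms


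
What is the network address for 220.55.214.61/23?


IP:   11011100.00110111.11010110.00111101
Mask: 11111111.11111111.11111110.00000000
AND operation:
Net:  11011100.00110111.11010110.00000000
Network: 220.55.214.0/23


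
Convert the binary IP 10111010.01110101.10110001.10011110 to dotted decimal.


10111010 = 186
01110101 = 117
10110001 = 177
10011110 = 158
IP: 186.117.177.158


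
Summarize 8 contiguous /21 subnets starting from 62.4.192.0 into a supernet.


Original prefix: /21
Number of subnets: 8 = 2^3
New prefix = 21 - 3 = 18
Supernet: 62.4.192.0/18


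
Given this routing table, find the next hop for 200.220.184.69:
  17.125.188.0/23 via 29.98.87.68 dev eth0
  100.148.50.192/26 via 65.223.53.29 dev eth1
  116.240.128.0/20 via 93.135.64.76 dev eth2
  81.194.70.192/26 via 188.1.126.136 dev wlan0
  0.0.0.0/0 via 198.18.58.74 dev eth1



Longest prefix match for 200.220.184.69:
  /23 17.125.188.0: no
  /26 100.148.50.192: no
  /20 116.240.128.0: no
  /26 81.194.70.192: no
  /0 0.0.0.0: MATCH
Selected: next-hop 198.18.58.74 via eth1 (matched /0)


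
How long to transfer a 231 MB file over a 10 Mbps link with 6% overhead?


Effective throughput = 10 * (1 - 6/100) = 9.4 Mbps
File size in Mb = 231 * 8 = 1848 Mb
Time = 1848 / 9.4
Time = 196.5957 seconds


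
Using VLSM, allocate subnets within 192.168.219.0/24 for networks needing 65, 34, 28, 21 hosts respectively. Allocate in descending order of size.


65 hosts -> /25 (126 usable): 192.168.219.0/25
34 hosts -> /26 (62 usable): 192.168.219.128/26
28 hosts -> /27 (30 usable): 192.168.219.192/27
21 hosts -> /27 (30 usable): 192.168.219.224/27
Allocation: 192.168.219.0/25 (65 hosts, 126 usable); 192.168.219.128/26 (34 hosts, 62 usable); 192.168.219.192/27 (28 hosts, 30 usable); 192.168.219.224/27 (21 hosts, 30 usable)


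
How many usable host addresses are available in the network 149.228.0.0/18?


Host bits = 32 - 18 = 14
Total addresses = 2^14 = 16384
Usable = total - 2 (network and broadcast)
Usable hosts: 16382


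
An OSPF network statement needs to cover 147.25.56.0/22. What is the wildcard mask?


Subnet mask: 255.255.252.0
Wildcard = 255.255.255.255 - subnet mask
255 - 255 = 0
255 - 255 = 0
255 - 252 = 3
255 - 0 = 255
Wildcard: 0.0.3.255


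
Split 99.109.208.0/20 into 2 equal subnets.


New prefix = 20 + 1 = 21
Each subnet has 2048 addresses
  99.109.208.0/21
  99.109.216.0/21
Subnets: 99.109.208.0/21, 99.109.216.0/21


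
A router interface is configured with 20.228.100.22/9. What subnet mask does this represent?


/9 means 9 network bits, 23 host bits
Binary: 11111111100000000000000000000000
Mask: 255.128.0.0


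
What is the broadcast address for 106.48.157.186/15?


Network: 106.48.0.0/15
Host bits = 17
Set all host bits to 1:
Broadcast: 106.49.255.255


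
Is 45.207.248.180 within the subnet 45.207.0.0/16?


Subnet network: 45.207.0.0
Test IP AND mask: 45.207.0.0
Yes, 45.207.248.180 is in 45.207.0.0/16


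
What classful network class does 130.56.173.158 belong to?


First octet: 130
Binary: 10000010
10xxxxxx -> Class B (128-191)
Class B, default mask 255.255.0.0 (/16)


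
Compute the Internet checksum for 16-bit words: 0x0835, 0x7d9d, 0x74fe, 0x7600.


Sum all words (with carry folding):
+ 0x0835 = 0x0835
+ 0x7d9d = 0x85d2
+ 0x74fe = 0xfad0
+ 0x7600 = 0x70d1
One's complement: ~0x70d1
Checksum = 0x8f2e


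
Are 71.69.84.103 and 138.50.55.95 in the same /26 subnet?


Mask: 255.255.255.192
71.69.84.103 AND mask = 71.69.84.64
138.50.55.95 AND mask = 138.50.55.64
No, different subnets (71.69.84.64 vs 138.50.55.64)


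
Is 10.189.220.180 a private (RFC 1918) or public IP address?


RFC 1918 private ranges:
  10.0.0.0/8 (10.0.0.0 - 10.255.255.255)
  172.16.0.0/12 (172.16.0.0 - 172.31.255.255)
  192.168.0.0/16 (192.168.0.0 - 192.168.255.255)
Private (in 10.0.0.0/8)


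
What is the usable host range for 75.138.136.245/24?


Network: 75.138.136.0
Broadcast: 75.138.136.255
First usable = network + 1
Last usable = broadcast - 1
Range: 75.138.136.1 to 75.138.136.254


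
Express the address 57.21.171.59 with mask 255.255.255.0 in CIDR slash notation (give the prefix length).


Binary: 11111111.11111111.11111111.00000000
Count leading 1s
Prefix: /24


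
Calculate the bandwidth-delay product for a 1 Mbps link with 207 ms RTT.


BDP = bandwidth * RTT
= 1 Mbps * 207 ms
= 1 * 1e6 * 207 / 1000 bits
= 207000 bits
= 25875 bytes
= 25.2686 KB
BDP = 207000 bits (25875 bytes)


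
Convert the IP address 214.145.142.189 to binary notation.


214 = 11010110
145 = 10010001
142 = 10001110
189 = 10111101
Binary: 11010110.10010001.10001110.10111101


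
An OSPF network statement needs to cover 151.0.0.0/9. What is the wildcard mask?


Subnet mask: 255.128.0.0
Wildcard = 255.255.255.255 - subnet mask
255 - 255 = 0
255 - 128 = 127
255 - 0 = 255
255 - 0 = 255
Wildcard: 0.127.255.255


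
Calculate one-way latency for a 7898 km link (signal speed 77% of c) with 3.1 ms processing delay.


Speed = 0.77 * 3e5 km/s = 231000 km/s
Propagation delay = 7898 / 231000 = 0.0342 s = 34.1905 ms
Processing delay = 3.1 ms
Total one-way latency = 37.2905 ms


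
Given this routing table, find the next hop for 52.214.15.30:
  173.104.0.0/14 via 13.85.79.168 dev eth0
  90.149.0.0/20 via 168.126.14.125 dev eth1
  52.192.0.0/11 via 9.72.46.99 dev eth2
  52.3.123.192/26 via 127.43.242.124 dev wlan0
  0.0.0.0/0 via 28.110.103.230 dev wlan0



Longest prefix match for 52.214.15.30:
  /14 173.104.0.0: no
  /20 90.149.0.0: no
  /11 52.192.0.0: MATCH
  /26 52.3.123.192: no
  /0 0.0.0.0: MATCH
Selected: next-hop 9.72.46.99 via eth2 (matched /11)


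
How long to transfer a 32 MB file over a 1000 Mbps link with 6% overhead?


Effective throughput = 1000 * (1 - 6/100) = 940 Mbps
File size in Mb = 32 * 8 = 256 Mb
Time = 256 / 940
Time = 0.2723 seconds


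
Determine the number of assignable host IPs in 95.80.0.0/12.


Host bits = 32 - 12 = 20
Total addresses = 2^20 = 1048576
Usable = total - 2 (network and broadcast)
Usable hosts: 1048574


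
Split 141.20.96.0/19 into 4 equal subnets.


New prefix = 19 + 2 = 21
Each subnet has 2048 addresses
  141.20.96.0/21
  141.20.104.0/21
  141.20.112.0/21
  141.20.120.0/21
Subnets: 141.20.96.0/21, 141.20.104.0/21, 141.20.112.0/21, 141.20.120.0/21


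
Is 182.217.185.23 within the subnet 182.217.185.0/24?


Subnet network: 182.217.185.0
Test IP AND mask: 182.217.185.0
Yes, 182.217.185.23 is in 182.217.185.0/24


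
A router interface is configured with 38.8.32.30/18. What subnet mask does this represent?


/18 means 18 network bits, 14 host bits
Binary: 11111111111111111100000000000000
Mask: 255.255.192.0


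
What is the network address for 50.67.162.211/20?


IP:   00110010.01000011.10100010.11010011
Mask: 11111111.11111111.11110000.00000000
AND operation:
Net:  00110010.01000011.10100000.00000000
Network: 50.67.160.0/20


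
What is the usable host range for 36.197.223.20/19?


Network: 36.197.192.0
Broadcast: 36.197.223.255
First usable = network + 1
Last usable = broadcast - 1
Range: 36.197.192.1 to 36.197.223.254


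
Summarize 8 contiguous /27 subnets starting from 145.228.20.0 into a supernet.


Original prefix: /27
Number of subnets: 8 = 2^3
New prefix = 27 - 3 = 24
Supernet: 145.228.20.0/24


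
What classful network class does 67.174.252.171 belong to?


First octet: 67
Binary: 01000011
0xxxxxxx -> Class A (1-126)
Class A, default mask 255.0.0.0 (/8)


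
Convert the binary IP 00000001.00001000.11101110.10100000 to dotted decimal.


00000001 = 1
00001000 = 8
11101110 = 238
10100000 = 160
IP: 1.8.238.160


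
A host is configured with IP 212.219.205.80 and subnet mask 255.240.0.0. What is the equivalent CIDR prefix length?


Binary: 11111111.11110000.00000000.00000000
Count leading 1s
Prefix: /12


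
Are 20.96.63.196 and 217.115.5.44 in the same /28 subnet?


Mask: 255.255.255.240
20.96.63.196 AND mask = 20.96.63.192
217.115.5.44 AND mask = 217.115.5.32
No, different subnets (20.96.63.192 vs 217.115.5.32)


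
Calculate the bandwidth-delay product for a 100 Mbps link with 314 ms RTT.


BDP = bandwidth * RTT
= 100 Mbps * 314 ms
= 100 * 1e6 * 314 / 1000 bits
= 31400000 bits
= 3925000 bytes
= 3833.0078 KB
BDP = 31400000 bits (3925000 bytes)


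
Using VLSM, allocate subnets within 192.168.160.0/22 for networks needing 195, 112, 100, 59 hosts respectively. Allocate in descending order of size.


195 hosts -> /24 (254 usable): 192.168.160.0/24
112 hosts -> /25 (126 usable): 192.168.161.0/25
100 hosts -> /25 (126 usable): 192.168.161.128/25
59 hosts -> /26 (62 usable): 192.168.162.0/26
Allocation: 192.168.160.0/24 (195 hosts, 254 usable); 192.168.161.0/25 (112 hosts, 126 usable); 192.168.161.128/25 (100 hosts, 126 usable); 192.168.162.0/26 (59 hosts, 62 usable)


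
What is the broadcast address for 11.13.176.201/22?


Network: 11.13.176.0/22
Host bits = 10
Set all host bits to 1:
Broadcast: 11.13.179.255


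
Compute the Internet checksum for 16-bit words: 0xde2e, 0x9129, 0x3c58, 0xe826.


Sum all words (with carry folding):
+ 0xde2e = 0xde2e
+ 0x9129 = 0x6f58
+ 0x3c58 = 0xabb0
+ 0xe826 = 0x93d7
One's complement: ~0x93d7
Checksum = 0x6c28


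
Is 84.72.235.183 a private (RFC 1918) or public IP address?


RFC 1918 private ranges:
  10.0.0.0/8 (10.0.0.0 - 10.255.255.255)
  172.16.0.0/12 (172.16.0.0 - 172.31.255.255)
  192.168.0.0/16 (192.168.0.0 - 192.168.255.255)
Public (not in any RFC 1918 range)


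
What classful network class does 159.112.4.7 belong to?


First octet: 159
Binary: 10011111
10xxxxxx -> Class B (128-191)
Class B, default mask 255.255.0.0 (/16)


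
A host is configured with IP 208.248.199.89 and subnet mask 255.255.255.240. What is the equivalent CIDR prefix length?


Binary: 11111111.11111111.11111111.11110000
Count leading 1s
Prefix: /28


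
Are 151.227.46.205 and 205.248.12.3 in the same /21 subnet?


Mask: 255.255.248.0
151.227.46.205 AND mask = 151.227.40.0
205.248.12.3 AND mask = 205.248.8.0
No, different subnets (151.227.40.0 vs 205.248.8.0)


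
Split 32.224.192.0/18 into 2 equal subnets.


New prefix = 18 + 1 = 19
Each subnet has 8192 addresses
  32.224.192.0/19
  32.224.224.0/19
Subnets: 32.224.192.0/19, 32.224.224.0/19


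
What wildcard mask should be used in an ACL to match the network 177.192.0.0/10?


Subnet mask: 255.192.0.0
Wildcard = 255.255.255.255 - subnet mask
255 - 255 = 0
255 - 192 = 63
255 - 0 = 255
255 - 0 = 255
Wildcard: 0.63.255.255
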